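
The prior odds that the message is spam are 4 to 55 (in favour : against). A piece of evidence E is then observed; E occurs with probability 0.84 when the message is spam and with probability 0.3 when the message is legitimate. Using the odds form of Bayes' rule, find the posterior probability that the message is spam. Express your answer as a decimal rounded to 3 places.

Prior odds = 4/55 = 0.072727. In log-odds, ln(0.072727) = -2.6210.
Add log likelihood ratio: ln(2.8000) = 1.0296.
Posterior log-odds = -1.5914, so posterior odds = exp(-1.5914) = 0.20364. Converting, P(H|E) = 0.20364/1.2036 = 0.169.

Posterior probability ≈ 0.169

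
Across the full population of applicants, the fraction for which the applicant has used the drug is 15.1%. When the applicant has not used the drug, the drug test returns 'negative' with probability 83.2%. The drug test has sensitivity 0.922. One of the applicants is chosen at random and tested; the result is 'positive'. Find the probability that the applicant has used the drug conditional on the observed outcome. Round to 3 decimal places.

Let H be the event that the applicant has used the drug. P(H) = 0.151, so P(¬H) = 0.849. With E the 'positive' result, P(E|H) = 0.922 and P(E|¬H) = 0.168.
P(E) = 0.922·0.151 + 0.168·0.849 = 0.13922 + 0.14263 = 0.28185.
By Bayes' theorem, P(H|E) = 0.13922 / 0.28185 = 0.494.

P(H | E) ≈ 0.494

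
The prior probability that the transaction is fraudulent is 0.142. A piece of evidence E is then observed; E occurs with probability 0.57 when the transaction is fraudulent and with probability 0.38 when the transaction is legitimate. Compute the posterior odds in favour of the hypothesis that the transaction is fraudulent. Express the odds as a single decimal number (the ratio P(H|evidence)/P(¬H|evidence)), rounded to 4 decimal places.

Prior odds = 0.142/(1−0.142) = 0.16550. In log-odds, ln(0.16550) = -1.7988.
Add log likelihood ratio: ln(1.5000) = 0.40547.
Posterior log-odds = -1.3933, so posterior odds = exp(-1.3933) = 0.24825.

Posterior odds ≈ 0.2483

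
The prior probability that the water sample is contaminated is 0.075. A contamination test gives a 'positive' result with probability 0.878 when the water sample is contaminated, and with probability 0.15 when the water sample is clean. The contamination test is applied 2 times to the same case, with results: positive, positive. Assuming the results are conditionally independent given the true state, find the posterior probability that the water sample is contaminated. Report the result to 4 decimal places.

With H the event that the water sample is contaminated, the joint likelihood of the observed sequence is P(data|H) = 0.878·0.878 = 0.77088 and P(data|¬H) = 0.15·0.15 = 0.022500.
Bayes: P(H|data) = 0.075·0.77088 / (0.075·0.77088 + 0.925·0.022500) = 0.057816/0.078629 = 0.7353.

Posterior P(H) ≈ 0.7353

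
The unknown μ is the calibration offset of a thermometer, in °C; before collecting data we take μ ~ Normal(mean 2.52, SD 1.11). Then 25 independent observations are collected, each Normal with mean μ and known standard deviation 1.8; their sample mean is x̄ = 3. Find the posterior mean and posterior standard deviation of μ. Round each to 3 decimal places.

Posterior mean ≈ 2.954; posterior SD ≈ 0.342

Prior precision 1/τ₀² = 1/1.11² = 0.811622; data precision n/σ² = 25/1.8² = 7.71605.
Posterior precision = 0.811622 + 7.71605 = 8.52767, giving posterior SD = 1/√8.52767 = 0.342.
Posterior mean = (0.811622·2.52 + 7.71605·3) / 8.52767 = 2.954.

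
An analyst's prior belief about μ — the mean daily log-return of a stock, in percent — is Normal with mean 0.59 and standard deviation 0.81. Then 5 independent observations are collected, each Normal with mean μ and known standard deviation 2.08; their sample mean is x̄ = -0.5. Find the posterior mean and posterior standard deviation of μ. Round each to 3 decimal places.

Prior precision 1/τ₀² = 1/0.81² = 1.52416; data precision n/σ² = 5/2.08² = 1.15570.
Posterior precision = 1.52416 + 1.15570 = 2.67985, giving posterior SD = 1/√2.67985 = 0.611.
Posterior mean = (1.52416·0.59 + 1.15570·-0.5) / 2.67985 = 0.120.

Posterior mean ≈ 0.120; posterior SD ≈ 0.611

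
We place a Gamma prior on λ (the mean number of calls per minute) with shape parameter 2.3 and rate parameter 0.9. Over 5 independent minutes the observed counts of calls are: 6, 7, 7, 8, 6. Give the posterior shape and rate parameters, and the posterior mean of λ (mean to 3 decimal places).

Posterior: Gamma(shape=36.3, rate=5.9); mean ≈ 6.153

The Poisson likelihood adds the total count to the shape and the number of exposure periods to the rate. Here ∑xᵢ = 34 and n = 5, so shape 2.3→36.3 and rate 0.9→5.9.
E[λ | data] = 36.3/5.9 = 6.153.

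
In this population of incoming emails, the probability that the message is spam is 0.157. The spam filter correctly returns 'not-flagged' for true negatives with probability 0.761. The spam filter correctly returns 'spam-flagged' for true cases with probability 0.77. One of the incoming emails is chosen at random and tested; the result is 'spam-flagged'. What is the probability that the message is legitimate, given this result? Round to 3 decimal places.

P(¬H | E) ≈ 0.625

Write H for 'the message is spam'. Prior odds H:¬H = 0.157/0.843 = 0.18624. For the 'spam-flagged' outcome, the likelihood ratio is 0.77/0.239 = 3.2218.
Posterior odds = 0.18624 × 3.2218 = 0.60002, so P(H|E) = 0.60002/(1+0.60002) = 0.375. Then P(¬H|E) = 1 − 0.375 = 0.625.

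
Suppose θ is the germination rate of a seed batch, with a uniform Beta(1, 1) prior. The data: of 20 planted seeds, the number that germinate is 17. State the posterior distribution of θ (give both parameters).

Posterior: Beta(18, 4)

The binomial likelihood is conjugate to the Beta prior: with 17 successes and 3 failures, the posterior is Beta(1+17, 1+3) = Beta(18, 4).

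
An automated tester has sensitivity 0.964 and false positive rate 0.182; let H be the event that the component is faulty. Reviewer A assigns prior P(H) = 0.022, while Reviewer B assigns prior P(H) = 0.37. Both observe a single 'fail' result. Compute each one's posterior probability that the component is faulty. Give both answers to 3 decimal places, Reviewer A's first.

Reviewer A: 0.106; Reviewer B: 0.757

The likelihood ratio for a 'fail' result is 0.964/0.182 = 5.2967.
Reviewer A: prior odds 0.022/0.978 = 0.022495; posterior odds 0.11915; posterior probability 0.106.
Reviewer B: prior odds 0.37/0.63 = 0.58730; posterior odds 3.1108; posterior probability 0.757.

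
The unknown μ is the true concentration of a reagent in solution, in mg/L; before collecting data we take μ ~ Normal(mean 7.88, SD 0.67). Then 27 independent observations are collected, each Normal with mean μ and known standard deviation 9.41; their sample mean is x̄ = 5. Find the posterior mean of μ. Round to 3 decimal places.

Prior precision 1/τ₀² = 1/0.67² = 2.22767; data precision n/σ² = 27/9.41² = 0.304919.
Posterior precision = 2.22767 + 0.304919 = 2.53259.
Posterior mean = (2.22767·7.88 + 0.304919·5) / 2.53259 = 7.533.

Posterior mean ≈ 7.533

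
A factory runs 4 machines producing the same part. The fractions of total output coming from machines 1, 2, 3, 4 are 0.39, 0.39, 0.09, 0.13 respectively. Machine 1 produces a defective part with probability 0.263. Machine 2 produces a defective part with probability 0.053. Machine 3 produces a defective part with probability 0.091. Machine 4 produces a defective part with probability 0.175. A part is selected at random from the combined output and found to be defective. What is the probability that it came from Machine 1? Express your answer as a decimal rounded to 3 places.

Posterior probability ≈ 0.665

Tabulate prior·likelihood by source: [1] prior 0.39, lik 0.263, product 0.1026; [2] prior 0.39, lik 0.053, product 0.02067; [3] prior 0.09, lik 0.091, product 0.008190; [4] prior 0.13, lik 0.175, product 0.02275.
Normalizing constant = 0.15418; the posterior for Machine 1 is its product over the sum, 0.1026/0.15418 = 0.665.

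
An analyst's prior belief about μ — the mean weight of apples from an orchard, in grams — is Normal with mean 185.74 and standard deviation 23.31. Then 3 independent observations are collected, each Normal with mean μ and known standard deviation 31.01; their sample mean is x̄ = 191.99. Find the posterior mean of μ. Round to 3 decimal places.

Prior precision 1/τ₀² = 1/23.31² = 0.00184041; data precision n/σ² = 3/31.01² = 0.00311974.
Posterior precision = 0.00184041 + 0.00311974 = 0.00496015.
Posterior mean = (0.00184041·185.74 + 0.00311974·191.99) / 0.00496015 = 189.671.

Posterior mean ≈ 189.671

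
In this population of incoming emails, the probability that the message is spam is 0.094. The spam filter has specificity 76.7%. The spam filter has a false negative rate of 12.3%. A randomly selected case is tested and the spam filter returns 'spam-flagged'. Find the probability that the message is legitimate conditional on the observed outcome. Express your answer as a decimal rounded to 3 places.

P(¬H | E) ≈ 0.719

Write H for 'the message is spam'. Prior odds H:¬H = 0.094/0.906 = 0.10375. For the 'spam-flagged' outcome, the likelihood ratio is 0.877/0.233 = 3.7639.
Posterior odds = 0.10375 × 3.7639 = 0.39052, so P(H|E) = 0.39052/(1+0.39052) = 0.281. Then P(¬H|E) = 1 − 0.281 = 0.719.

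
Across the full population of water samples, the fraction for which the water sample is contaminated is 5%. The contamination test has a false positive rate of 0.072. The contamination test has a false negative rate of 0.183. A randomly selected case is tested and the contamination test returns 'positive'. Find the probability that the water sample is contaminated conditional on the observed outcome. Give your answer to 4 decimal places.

P(H | E) ≈ 0.3739

Let H be the event that the water sample is contaminated. P(H) = 0.05, so P(¬H) = 0.95. With E the 'positive' result, P(E|H) = 0.817 and P(E|¬H) = 0.072.
P(E) = 0.817·0.05 + 0.072·0.95 = 0.040850 + 0.068400 = 0.10925.
By Bayes' theorem, P(H|E) = 0.040850 / 0.10925 = 0.3739.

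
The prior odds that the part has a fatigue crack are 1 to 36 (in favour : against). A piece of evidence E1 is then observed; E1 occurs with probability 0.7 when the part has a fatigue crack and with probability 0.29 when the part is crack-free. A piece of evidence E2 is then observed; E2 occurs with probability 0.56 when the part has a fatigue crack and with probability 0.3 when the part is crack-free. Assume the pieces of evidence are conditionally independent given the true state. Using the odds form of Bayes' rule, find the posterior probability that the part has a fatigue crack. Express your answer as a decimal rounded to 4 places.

Posterior probability ≈ 0.1112

Prior odds = 1/36 = 0.027778.
Likelihood ratio for E1 = 0.7/0.29 = 2.4138.
Likelihood ratio for E2 = 0.56/0.3 = 1.8667.
Posterior odds = prior odds × LR₁ × LR₂ = 0.12516.
Posterior probability = odds/(1+odds) = 0.12516/1.1252 = 0.1112.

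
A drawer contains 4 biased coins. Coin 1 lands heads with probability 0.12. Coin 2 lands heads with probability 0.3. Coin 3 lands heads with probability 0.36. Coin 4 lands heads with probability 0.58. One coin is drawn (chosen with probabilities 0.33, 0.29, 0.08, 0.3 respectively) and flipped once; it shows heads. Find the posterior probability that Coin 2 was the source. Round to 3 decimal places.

Tabulate prior·likelihood by source: [1] prior 0.33, lik 0.12, product 0.03960; [2] prior 0.29, lik 0.3, product 0.08700; [3] prior 0.08, lik 0.36, product 0.02880; [4] prior 0.3, lik 0.58, product 0.1740.
Normalizing constant = 0.32940; the posterior for Coin 2 is its product over the sum, 0.08700/0.32940 = 0.264.

Posterior probability ≈ 0.264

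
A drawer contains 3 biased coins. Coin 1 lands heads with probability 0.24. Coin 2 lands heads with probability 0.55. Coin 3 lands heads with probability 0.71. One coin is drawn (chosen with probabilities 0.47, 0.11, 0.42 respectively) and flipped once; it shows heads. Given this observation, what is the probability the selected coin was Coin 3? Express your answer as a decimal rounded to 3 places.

Posterior probability ≈ 0.632

Tabulate prior·likelihood by source: [1] prior 0.47, lik 0.24, product 0.1128; [2] prior 0.11, lik 0.55, product 0.06050; [3] prior 0.42, lik 0.71, product 0.2982.
Normalizing constant = 0.47150; the posterior for Coin 3 is its product over the sum, 0.2982/0.47150 = 0.632.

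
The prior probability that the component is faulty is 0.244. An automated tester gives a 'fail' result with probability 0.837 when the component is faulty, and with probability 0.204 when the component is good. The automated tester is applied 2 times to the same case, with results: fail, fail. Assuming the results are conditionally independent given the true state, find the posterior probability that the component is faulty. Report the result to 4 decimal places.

Posterior P(H) ≈ 0.8446

With H the event that the component is faulty, the joint likelihood of the observed sequence is P(data|H) = 0.837·0.837 = 0.70057 and P(data|¬H) = 0.204·0.204 = 0.041616.
Bayes: P(H|data) = 0.244·0.70057 / (0.244·0.70057 + 0.756·0.041616) = 0.17094/0.20240 = 0.8446.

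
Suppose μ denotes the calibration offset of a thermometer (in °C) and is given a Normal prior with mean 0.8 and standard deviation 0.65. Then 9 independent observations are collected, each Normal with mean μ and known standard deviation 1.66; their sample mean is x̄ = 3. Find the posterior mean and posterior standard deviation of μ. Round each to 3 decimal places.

Posterior mean ≈ 2.076; posterior SD ≈ 0.421

Prior precision 1/τ₀² = 1/0.65² = 2.36686; data precision n/σ² = 9/1.66² = 3.26608.
Posterior precision = 2.36686 + 3.26608 = 5.63294, giving posterior SD = 1/√5.63294 = 0.421.
Posterior mean = (2.36686·0.8 + 3.26608·3) / 5.63294 = 2.076.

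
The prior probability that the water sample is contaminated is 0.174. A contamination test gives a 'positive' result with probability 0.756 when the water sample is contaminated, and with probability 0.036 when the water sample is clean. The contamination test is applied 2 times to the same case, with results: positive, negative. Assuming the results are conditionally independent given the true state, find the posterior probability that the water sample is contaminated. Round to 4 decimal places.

Let H be the event that the water sample is contaminated; start with P(H) = 0.174. P('positive'|H) = 0.756, P('positive'|¬H) = 0.036.
Update on result 1 ('positive'): P(H) ← 0.756·0.1740 / (0.756·0.1740 + 0.036·0.8260) = 0.13154/0.16128 = 0.8156.
Update on result 2 ('negative'): P(H) ← 0.244·0.8156 / (0.244·0.8156 + 0.964·0.1844) = 0.19901/0.37675 = 0.5282.

Posterior P(H) ≈ 0.5282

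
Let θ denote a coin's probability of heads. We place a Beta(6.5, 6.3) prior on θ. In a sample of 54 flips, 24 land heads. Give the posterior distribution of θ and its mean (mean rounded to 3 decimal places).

The binomial likelihood is conjugate to the Beta prior: with 24 successes and 30 failures, the posterior is Beta(6.5+24, 6.3+30) = Beta(30.5, 36.3).
E[θ | data] = 30.5/(30.5+36.3) = 0.457.

Posterior: Beta(30.5, 36.3); mean ≈ 0.457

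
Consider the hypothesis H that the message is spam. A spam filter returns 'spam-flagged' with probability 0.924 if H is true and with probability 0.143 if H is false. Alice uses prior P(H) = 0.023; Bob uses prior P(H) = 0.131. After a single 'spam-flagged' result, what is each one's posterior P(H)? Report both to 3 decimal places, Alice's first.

Alice: 0.132; Bob: 0.493

P('+'|H) = 0.924, P('+'|¬H) = 0.143.
Alice: numerator 0.924·0.023 = 0.021252; evidence = 0.021252+0.143·0.977 = 0.16096; posterior = 0.132.
Bob: numerator 0.924·0.131 = 0.12104; evidence = 0.12104+0.143·0.869 = 0.24531; posterior = 0.493.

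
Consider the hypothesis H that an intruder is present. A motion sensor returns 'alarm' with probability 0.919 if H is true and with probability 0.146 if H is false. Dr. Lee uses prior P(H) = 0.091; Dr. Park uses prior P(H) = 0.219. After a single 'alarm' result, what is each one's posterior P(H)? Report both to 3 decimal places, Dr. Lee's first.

Dr. Lee: 0.387; Dr. Park: 0.638

The likelihood ratio for an 'alarm' result is 0.919/0.146 = 6.2945.
Dr. Lee: prior odds 0.091/0.909 = 0.10011; posterior odds 0.63014; posterior probability 0.387.
Dr. Park: prior odds 0.219/0.781 = 0.28041; posterior odds 1.7650; posterior probability 0.638.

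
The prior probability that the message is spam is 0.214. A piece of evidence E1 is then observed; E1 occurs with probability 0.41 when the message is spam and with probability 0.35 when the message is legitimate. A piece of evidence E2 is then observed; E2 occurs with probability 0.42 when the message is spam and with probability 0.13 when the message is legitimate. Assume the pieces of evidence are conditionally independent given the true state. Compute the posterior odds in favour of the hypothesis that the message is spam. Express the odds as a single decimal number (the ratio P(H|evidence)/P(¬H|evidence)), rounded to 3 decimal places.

Posterior odds ≈ 1.030

Prior odds = 0.214/(1−0.214) = 0.27226. In log-odds, ln(0.27226) = -1.3010.
Add log likelihood ratios: ln(1.1714) + ln(3.2308) = 1.3309.
Posterior log-odds = 0.029963, so posterior odds = exp(0.029963) = 1.0304.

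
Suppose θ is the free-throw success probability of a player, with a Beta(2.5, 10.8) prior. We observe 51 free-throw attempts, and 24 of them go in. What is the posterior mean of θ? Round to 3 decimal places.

Posterior mean ≈ 0.412

Observing 24 successes and 27 failures updates Beta(2.5, 10.8) by adding the success and failure counts to the two shape parameters: α = 2.5+24 = 26.5, β = 10.8+27 = 37.8.
E[θ | data] = 26.5/(26.5+37.8) = 0.412.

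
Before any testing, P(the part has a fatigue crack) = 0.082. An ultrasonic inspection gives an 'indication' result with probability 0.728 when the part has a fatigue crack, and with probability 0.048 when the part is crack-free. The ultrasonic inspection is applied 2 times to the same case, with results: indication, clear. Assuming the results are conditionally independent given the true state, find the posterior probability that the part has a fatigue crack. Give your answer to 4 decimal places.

Posterior P(H) ≈ 0.2791

With H the event that the part has a fatigue crack, the joint likelihood of the observed sequence is P(data|H) = 0.728·0.272 = 0.19802 and P(data|¬H) = 0.048·0.952 = 0.045696.
Bayes: P(H|data) = 0.082·0.19802 / (0.082·0.19802 + 0.918·0.045696) = 0.016237/0.058186 = 0.2791.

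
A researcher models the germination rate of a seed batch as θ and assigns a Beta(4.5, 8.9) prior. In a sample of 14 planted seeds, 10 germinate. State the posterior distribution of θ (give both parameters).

Posterior: Beta(14.5, 12.9)

Observing 10 successes and 4 failures updates Beta(4.5, 8.9) by adding the success and failure counts to the two shape parameters: α = 4.5+10 = 14.5, β = 8.9+4 = 12.9.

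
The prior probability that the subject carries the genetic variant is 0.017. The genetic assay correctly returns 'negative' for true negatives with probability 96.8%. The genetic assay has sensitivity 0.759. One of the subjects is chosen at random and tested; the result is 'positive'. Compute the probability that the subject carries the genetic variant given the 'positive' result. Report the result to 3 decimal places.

Let H be the event that the subject carries the genetic variant. P(H) = 0.017, so P(¬H) = 0.983. With E the 'positive' result, P(E|H) = 0.759 and P(E|¬H) = 0.032.
P(E) = 0.759·0.017 + 0.032·0.983 = 0.012903 + 0.031456 = 0.044359.
By Bayes' theorem, P(H|E) = 0.012903 / 0.044359 = 0.291.

P(H | E) ≈ 0.291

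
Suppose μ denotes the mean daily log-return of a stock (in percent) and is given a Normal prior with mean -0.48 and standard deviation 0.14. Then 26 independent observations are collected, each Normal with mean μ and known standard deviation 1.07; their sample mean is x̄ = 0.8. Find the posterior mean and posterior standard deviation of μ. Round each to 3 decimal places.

With known σ, the Normal prior is conjugate. Weight on the data is w = (n/σ²)/(n/σ² + 1/τ₀²) = 22.7094/(22.7094+51.0204) = 0.30801.
Posterior mean = w·x̄ + (1−w)·μ₀ = 0.30801·0.8 + 0.69199·-0.48 = -0.086. Posterior variance = 1/(22.7094+51.0204) = 0.0135630, so SD = 0.116.

Posterior mean ≈ -0.086; posterior SD ≈ 0.116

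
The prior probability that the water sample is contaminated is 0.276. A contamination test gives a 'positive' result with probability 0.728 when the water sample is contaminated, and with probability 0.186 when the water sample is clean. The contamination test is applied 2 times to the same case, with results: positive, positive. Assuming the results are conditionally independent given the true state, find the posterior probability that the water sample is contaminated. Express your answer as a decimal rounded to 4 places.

With H the event that the water sample is contaminated, the joint likelihood of the observed sequence is P(data|H) = 0.728·0.728 = 0.52998 and P(data|¬H) = 0.186·0.186 = 0.034596.
Bayes: P(H|data) = 0.276·0.52998 / (0.276·0.52998 + 0.724·0.034596) = 0.14628/0.17132 = 0.8538.

Posterior P(H) ≈ 0.8538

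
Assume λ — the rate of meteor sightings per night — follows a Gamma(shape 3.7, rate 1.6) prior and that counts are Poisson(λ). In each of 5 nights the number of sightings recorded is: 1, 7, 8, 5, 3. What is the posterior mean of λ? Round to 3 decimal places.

Posterior mean ≈ 4.197

Total count ∑xᵢ = 24 over n = 5 nights.
Gamma is conjugate to the Poisson likelihood: posterior is Gamma(shape = 3.7+24 = 27.7, rate = 1.6+5 = 6.6).
E[λ | data] = 27.7/6.6 = 4.197.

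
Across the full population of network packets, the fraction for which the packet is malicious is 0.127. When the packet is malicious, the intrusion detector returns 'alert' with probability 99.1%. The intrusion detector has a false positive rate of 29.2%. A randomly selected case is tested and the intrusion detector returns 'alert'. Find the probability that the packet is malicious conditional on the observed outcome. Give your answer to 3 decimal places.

P(H | E) ≈ 0.331

Let H be the event that the packet is malicious. P(H) = 0.127, so P(¬H) = 0.873. With E the 'alert' result, P(E|H) = 0.991 and P(E|¬H) = 0.292.
P(E) = 0.991·0.127 + 0.292·0.873 = 0.12586 + 0.25492 = 0.38077.
By Bayes' theorem, P(H|E) = 0.12586 / 0.38077 = 0.331.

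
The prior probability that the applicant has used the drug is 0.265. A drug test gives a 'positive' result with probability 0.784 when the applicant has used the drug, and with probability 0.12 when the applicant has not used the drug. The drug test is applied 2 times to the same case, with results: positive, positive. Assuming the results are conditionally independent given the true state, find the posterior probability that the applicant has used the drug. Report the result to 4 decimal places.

Let H be the event that the applicant has used the drug; start with P(H) = 0.265. P('positive'|H) = 0.784, P('positive'|¬H) = 0.12.
Update on result 1 ('positive'): P(H) ← 0.784·0.2650 / (0.784·0.2650 + 0.12·0.7350) = 0.20776/0.29596 = 0.7020.
Update on result 2 ('positive'): P(H) ← 0.784·0.7020 / (0.784·0.7020 + 0.12·0.2980) = 0.55036/0.58612 = 0.9390.

Posterior P(H) ≈ 0.9390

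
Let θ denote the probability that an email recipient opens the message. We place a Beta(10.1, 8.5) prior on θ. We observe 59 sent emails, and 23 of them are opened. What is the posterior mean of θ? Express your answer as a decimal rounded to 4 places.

Posterior mean ≈ 0.4265

Observing 23 successes and 36 failures updates Beta(10.1, 8.5) by adding the success and failure counts to the two shape parameters: α = 10.1+23 = 33.1, β = 8.5+36 = 44.5.
E[θ | data] = 33.1/(33.1+44.5) = 0.4265.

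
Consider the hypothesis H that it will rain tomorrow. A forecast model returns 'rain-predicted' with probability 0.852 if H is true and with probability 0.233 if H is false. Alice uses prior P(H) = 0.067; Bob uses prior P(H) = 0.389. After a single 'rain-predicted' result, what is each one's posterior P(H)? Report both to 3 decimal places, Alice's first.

P('+'|H) = 0.852, P('+'|¬H) = 0.233.
Alice: numerator 0.852·0.067 = 0.057084; evidence = 0.057084+0.233·0.933 = 0.27447; posterior = 0.208.
Bob: numerator 0.852·0.389 = 0.33143; evidence = 0.33143+0.233·0.611 = 0.47379; posterior = 0.700.

Alice: 0.208; Bob: 0.700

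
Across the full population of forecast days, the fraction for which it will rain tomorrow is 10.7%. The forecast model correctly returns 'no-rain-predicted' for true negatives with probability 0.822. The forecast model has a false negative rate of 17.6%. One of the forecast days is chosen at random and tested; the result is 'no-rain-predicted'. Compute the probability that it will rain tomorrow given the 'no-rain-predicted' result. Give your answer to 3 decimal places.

Let H be the event that it will rain tomorrow. P(H) = 0.107, so P(¬H) = 0.893. With E the 'no-rain-predicted' result, P(E|H) = 0.176 and P(E|¬H) = 0.822.
P(E) = 0.176·0.107 + 0.822·0.893 = 0.018832 + 0.73405 = 0.75288.
By Bayes' theorem, P(H|E) = 0.018832 / 0.75288 = 0.025.

P(H | E) ≈ 0.025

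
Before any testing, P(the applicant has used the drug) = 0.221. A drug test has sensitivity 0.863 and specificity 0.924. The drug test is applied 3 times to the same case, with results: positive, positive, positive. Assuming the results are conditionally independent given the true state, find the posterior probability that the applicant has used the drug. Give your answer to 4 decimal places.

With H the event that the applicant has used the drug, the joint likelihood of the observed sequence is P(data|H) = 0.863·0.863·0.863 = 0.64274 and P(data|¬H) = 0.076·0.076·0.076 = 0.00043898.
Bayes: P(H|data) = 0.221·0.64274 / (0.221·0.64274 + 0.779·0.00043898) = 0.14204/0.14239 = 0.9976.

Posterior P(H) ≈ 0.9976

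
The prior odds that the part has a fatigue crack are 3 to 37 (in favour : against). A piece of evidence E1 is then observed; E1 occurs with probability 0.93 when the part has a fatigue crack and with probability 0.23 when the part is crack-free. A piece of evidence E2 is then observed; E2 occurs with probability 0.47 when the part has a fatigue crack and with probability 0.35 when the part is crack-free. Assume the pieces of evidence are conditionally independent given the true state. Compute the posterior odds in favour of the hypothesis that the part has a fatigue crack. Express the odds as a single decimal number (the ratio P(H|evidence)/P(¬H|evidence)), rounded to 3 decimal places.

Prior odds = 3/37 = 0.081081.
Likelihood ratio for E1 = 0.93/0.23 = 4.0435.
Likelihood ratio for E2 = 0.47/0.35 = 1.3429.
Posterior odds = prior odds × LR₁ × LR₂ = 0.44026.

Posterior odds ≈ 0.440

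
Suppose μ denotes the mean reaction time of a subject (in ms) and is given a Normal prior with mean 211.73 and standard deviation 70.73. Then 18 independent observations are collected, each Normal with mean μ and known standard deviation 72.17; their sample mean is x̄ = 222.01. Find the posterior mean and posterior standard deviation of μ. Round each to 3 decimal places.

Posterior mean ≈ 221.448; posterior SD ≈ 16.539

Prior precision 1/τ₀² = 1/70.73² = 0.00019989; data precision n/σ² = 18/72.17² = 0.00345588.
Posterior precision = 0.00019989 + 0.00345588 = 0.00365577, giving posterior SD = 1/√0.00365577 = 16.539.
Posterior mean = (0.00019989·211.73 + 0.00345588·222.01) / 0.00365577 = 221.448.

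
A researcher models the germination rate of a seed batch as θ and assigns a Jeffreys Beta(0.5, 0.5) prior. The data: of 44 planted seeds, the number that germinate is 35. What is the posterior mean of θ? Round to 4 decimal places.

Posterior mean ≈ 0.7889

Observing 35 successes and 9 failures updates Beta(0.5, 0.5) by adding the success and failure counts to the two shape parameters: α = 0.5+35 = 35.5, β = 0.5+9 = 9.5.
Posterior mean = α/(α+β) = 35.5/45 = 0.7889.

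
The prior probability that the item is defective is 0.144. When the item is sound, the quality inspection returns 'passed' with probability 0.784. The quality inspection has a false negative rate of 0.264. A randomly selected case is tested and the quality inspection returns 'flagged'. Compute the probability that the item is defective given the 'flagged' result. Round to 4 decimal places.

P(H | E) ≈ 0.3644

Write H for 'the item is defective'. Prior odds H:¬H = 0.144/0.856 = 0.16822. For the 'flagged' outcome, the likelihood ratio is 0.736/0.216 = 3.4074.
Posterior odds = 0.16822 × 3.4074 = 0.57321, so P(H|E) = 0.57321/(1+0.57321) = 0.3644.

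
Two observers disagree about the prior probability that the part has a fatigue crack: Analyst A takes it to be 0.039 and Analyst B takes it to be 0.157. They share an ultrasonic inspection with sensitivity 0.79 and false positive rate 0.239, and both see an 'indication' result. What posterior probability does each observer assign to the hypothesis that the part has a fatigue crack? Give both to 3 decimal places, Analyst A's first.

The likelihood ratio for an 'indication' result is 0.79/0.239 = 3.3054.
Analyst A: prior odds 0.039/0.961 = 0.040583; posterior odds 0.13414; posterior probability 0.118.
Analyst B: prior odds 0.157/0.843 = 0.18624; posterior odds 0.61560; posterior probability 0.381.

Analyst A: 0.118; Analyst B: 0.381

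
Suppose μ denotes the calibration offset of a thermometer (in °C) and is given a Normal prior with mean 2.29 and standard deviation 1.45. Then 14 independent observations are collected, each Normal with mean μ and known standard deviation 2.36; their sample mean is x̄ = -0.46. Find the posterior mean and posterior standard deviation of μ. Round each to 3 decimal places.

Prior precision 1/τ₀² = 1/1.45² = 0.475624; data precision n/σ² = 14/2.36² = 2.51365.
Posterior precision = 0.475624 + 2.51365 = 2.98927, giving posterior SD = 1/√2.98927 = 0.578.
Posterior mean = (0.475624·2.29 + 2.51365·-0.46) / 2.98927 = -0.022.

Posterior mean ≈ -0.022; posterior SD ≈ 0.578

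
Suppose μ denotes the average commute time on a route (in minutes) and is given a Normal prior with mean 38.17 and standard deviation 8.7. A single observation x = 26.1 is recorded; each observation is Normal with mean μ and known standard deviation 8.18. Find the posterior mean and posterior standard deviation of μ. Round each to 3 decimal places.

Posterior mean ≈ 31.764; posterior SD ≈ 5.959

Prior precision 1/τ₀² = 1/8.7² = 0.0132118; data precision n/σ² = 1/8.18² = 0.0149449.
Posterior precision = 0.0132118 + 0.0149449 = 0.0281567, giving posterior SD = 1/√0.0281567 = 5.959.
Posterior mean = (0.0132118·38.17 + 0.0149449·26.1) / 0.0281567 = 31.764.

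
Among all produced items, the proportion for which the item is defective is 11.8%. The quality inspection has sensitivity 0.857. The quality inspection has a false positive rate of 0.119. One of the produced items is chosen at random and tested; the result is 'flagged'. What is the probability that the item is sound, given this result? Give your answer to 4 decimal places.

Let H be the event that the item is defective. P(H) = 0.118, so P(¬H) = 0.882. With E the 'flagged' result, P(E|H) = 0.857 and P(E|¬H) = 0.119.
P(E) = 0.857·0.118 + 0.119·0.882 = 0.10113 + 0.10496 = 0.20608.
By Bayes' theorem, P(H|E) = 0.10113 / 0.20608 = 0.4907. Hence P(¬H|E) = 1 − 0.4907 = 0.5093.

P(¬H | E) ≈ 0.5093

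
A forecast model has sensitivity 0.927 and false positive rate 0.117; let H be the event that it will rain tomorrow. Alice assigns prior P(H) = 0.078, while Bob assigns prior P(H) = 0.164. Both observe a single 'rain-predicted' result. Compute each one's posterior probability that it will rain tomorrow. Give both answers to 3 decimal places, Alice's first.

The likelihood ratio for a 'rain-predicted' result is 0.927/0.117 = 7.9231.
Alice: prior odds 0.078/0.922 = 0.084599; posterior odds 0.67028; posterior probability 0.401.
Bob: prior odds 0.164/0.836 = 0.19617; posterior odds 1.5543; posterior probability 0.609.

Alice: 0.401; Bob: 0.609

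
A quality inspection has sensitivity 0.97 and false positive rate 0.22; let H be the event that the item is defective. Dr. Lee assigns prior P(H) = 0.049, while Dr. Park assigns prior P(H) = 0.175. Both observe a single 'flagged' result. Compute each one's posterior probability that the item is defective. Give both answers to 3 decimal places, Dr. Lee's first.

Dr. Lee: 0.185; Dr. Park: 0.483

The likelihood ratio for a 'flagged' result is 0.97/0.22 = 4.4091.
Dr. Lee: prior odds 0.049/0.951 = 0.051525; posterior odds 0.22718; posterior probability 0.185.
Dr. Park: prior odds 0.175/0.825 = 0.21212; posterior odds 0.93526; posterior probability 0.483.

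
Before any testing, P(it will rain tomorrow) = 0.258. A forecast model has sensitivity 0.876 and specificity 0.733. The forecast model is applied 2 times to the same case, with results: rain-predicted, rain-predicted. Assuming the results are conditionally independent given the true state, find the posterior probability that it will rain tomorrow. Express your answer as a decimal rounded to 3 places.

With H the event that it will rain tomorrow, the joint likelihood of the observed sequence is P(data|H) = 0.876·0.876 = 0.76738 and P(data|¬H) = 0.267·0.267 = 0.071289.
Bayes: P(H|data) = 0.258·0.76738 / (0.258·0.76738 + 0.742·0.071289) = 0.19798/0.25088 = 0.7892.

Posterior P(H) ≈ 0.789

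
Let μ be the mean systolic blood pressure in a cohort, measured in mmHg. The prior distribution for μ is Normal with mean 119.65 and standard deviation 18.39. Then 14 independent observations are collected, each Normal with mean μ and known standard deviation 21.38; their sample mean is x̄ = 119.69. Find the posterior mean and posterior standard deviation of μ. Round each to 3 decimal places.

With known σ, the Normal prior is conjugate. Weight on the data is w = (n/σ²)/(n/σ² + 1/τ₀²) = 0.0306276/(0.0306276+0.00295690) = 0.91196.
Posterior mean = w·x̄ + (1−w)·μ₀ = 0.91196·119.69 + 0.088044·119.65 = 119.686. Posterior variance = 1/(0.0306276+0.00295690) = 29.7757, so SD = 5.457.

Posterior mean ≈ 119.686; posterior SD ≈ 5.457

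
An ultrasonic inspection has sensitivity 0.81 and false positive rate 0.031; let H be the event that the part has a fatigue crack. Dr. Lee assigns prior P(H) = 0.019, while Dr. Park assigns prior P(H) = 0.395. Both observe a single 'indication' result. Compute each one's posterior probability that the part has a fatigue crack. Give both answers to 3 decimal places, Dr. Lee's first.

P('+'|H) = 0.81, P('+'|¬H) = 0.031.
Dr. Lee: numerator 0.81·0.019 = 0.015390; evidence = 0.015390+0.031·0.981 = 0.045801; posterior = 0.336.
Dr. Park: numerator 0.81·0.395 = 0.31995; evidence = 0.31995+0.031·0.605 = 0.33871; posterior = 0.945.

Dr. Lee: 0.336; Dr. Park: 0.945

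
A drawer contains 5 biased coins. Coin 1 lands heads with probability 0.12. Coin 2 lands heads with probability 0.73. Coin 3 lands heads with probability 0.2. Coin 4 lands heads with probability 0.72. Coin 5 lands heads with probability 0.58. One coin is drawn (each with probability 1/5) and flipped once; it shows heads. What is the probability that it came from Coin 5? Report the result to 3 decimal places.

Tabulate prior·likelihood by source: [1] prior 0.2, lik 0.12, product 0.02400; [2] prior 0.2, lik 0.73, product 0.1460; [3] prior 0.2, lik 0.2, product 0.04000; [4] prior 0.2, lik 0.72, product 0.1440; [5] prior 0.2, lik 0.58, product 0.1160.
Normalizing constant = 0.47000; the posterior for Coin 5 is its product over the sum, 0.1160/0.47000 = 0.247.

Posterior probability ≈ 0.247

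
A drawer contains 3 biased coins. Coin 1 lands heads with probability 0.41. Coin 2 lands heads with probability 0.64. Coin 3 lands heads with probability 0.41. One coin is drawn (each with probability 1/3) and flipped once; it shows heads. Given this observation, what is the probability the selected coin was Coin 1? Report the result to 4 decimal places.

Posterior probability ≈ 0.2808

Tabulate prior·likelihood by source: [1] prior 0.333333, lik 0.41, product 0.1367; [2] prior 0.333333, lik 0.64, product 0.2133; [3] prior 0.333333, lik 0.41, product 0.1367.
Normalizing constant = 0.48667; the posterior for Coin 1 is its product over the sum, 0.1367/0.48667 = 0.2808.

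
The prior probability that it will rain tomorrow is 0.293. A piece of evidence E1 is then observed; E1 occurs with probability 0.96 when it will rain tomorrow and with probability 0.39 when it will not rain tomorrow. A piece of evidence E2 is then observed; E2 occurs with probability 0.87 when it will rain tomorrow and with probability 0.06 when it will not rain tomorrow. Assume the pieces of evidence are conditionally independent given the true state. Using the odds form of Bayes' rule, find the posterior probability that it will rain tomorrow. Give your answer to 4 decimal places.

Prior odds = 0.293/(1−0.293) = 0.41443. In log-odds, ln(0.41443) = -0.88086.
Add log likelihood ratios: ln(2.4615) + ln(14.500) = 3.5749.
Posterior log-odds = 2.6941, so posterior odds = exp(2.6941) = 14.792. Converting, P(H|E) = 14.792/15.792 = 0.9367.

Posterior probability ≈ 0.9367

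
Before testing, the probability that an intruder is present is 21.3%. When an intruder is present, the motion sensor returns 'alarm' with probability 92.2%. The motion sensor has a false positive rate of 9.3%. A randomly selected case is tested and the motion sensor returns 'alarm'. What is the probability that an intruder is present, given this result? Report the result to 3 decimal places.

P(H | E) ≈ 0.728

Let H be the event that an intruder is present. P(H) = 0.213, so P(¬H) = 0.787. With E the 'alarm' result, P(E|H) = 0.922 and P(E|¬H) = 0.093.
P(E) = 0.922·0.213 + 0.093·0.787 = 0.19639 + 0.073191 = 0.26958.
By Bayes' theorem, P(H|E) = 0.19639 / 0.26958 = 0.728.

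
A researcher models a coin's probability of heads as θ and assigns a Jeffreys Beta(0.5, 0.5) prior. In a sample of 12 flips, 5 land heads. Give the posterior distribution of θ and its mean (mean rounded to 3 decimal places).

Posterior: Beta(5.5, 7.5); mean ≈ 0.423

Observing 5 successes and 7 failures updates Beta(0.5, 0.5) by adding the success and failure counts to the two shape parameters: α = 0.5+5 = 5.5, β = 0.5+7 = 7.5.
Posterior mean = α/(α+β) = 5.5/13 = 0.423.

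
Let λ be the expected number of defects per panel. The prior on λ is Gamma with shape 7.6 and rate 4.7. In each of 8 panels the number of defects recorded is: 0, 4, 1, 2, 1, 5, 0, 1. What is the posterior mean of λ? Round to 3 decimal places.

Total count ∑xᵢ = 14 over n = 8 panels.
Gamma is conjugate to the Poisson likelihood: posterior is Gamma(shape = 7.6+14 = 21.6, rate = 4.7+8 = 12.7).
E[λ | data] = 21.6/12.7 = 1.701.

Posterior mean ≈ 1.701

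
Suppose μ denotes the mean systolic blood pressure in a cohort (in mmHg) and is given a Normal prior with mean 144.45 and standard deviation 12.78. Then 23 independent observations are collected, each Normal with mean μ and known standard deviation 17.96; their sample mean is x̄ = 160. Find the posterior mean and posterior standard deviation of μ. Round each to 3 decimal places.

Prior precision 1/τ₀² = 1/12.78² = 0.00612263; data precision n/σ² = 23/17.96² = 0.0713042.
Posterior precision = 0.00612263 + 0.0713042 = 0.0774268, giving posterior SD = 1/√0.0774268 = 3.594.
Posterior mean = (0.00612263·144.45 + 0.0713042·160) / 0.0774268 = 158.770.

Posterior mean ≈ 158.770; posterior SD ≈ 3.594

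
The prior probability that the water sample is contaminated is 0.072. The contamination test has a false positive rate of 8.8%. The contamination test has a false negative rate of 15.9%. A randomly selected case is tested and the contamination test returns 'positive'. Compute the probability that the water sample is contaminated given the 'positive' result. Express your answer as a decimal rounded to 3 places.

Let H be the event that the water sample is contaminated. P(H) = 0.072, so P(¬H) = 0.928. With E the 'positive' result, P(E|H) = 0.841 and P(E|¬H) = 0.088.
P(E) = 0.841·0.072 + 0.088·0.928 = 0.060552 + 0.081664 = 0.14222.
By Bayes' theorem, P(H|E) = 0.060552 / 0.14222 = 0.426.

P(H | E) ≈ 0.426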